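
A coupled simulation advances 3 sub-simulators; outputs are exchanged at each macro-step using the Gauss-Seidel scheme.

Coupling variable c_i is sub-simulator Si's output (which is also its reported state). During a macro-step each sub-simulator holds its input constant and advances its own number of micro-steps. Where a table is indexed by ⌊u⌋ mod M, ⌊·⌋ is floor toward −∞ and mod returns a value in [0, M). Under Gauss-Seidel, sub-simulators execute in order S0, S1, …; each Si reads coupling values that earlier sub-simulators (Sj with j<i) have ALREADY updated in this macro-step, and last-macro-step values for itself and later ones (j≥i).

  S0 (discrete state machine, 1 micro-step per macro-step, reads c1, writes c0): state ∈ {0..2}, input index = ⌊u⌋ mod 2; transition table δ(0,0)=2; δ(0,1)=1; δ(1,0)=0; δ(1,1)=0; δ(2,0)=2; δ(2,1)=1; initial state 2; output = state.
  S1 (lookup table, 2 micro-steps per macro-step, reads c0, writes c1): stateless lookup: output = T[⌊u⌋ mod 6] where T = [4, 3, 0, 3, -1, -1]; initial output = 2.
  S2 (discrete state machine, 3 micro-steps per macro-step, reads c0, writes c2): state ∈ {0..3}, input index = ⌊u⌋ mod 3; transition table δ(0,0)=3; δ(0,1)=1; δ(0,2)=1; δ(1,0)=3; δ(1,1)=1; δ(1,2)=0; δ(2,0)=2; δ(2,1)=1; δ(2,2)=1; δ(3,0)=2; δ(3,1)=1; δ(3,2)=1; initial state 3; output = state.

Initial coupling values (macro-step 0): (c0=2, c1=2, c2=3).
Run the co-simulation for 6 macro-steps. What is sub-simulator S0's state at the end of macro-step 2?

macro 1: S0 reads c1=2 → after 1×micro: 2; S1 reads c0=2 → after 2×micro: 0; S2 reads c0=2 → after 3×micro: 1 ⇒ (c0=2, c1=0, c2=1)
macro 2: S0 reads c1=0 → after 1×micro: 2; S1 reads c0=2 → after 2×micro: 0; S2 reads c0=2 → after 3×micro: 0 ⇒ (c0=2, c1=0, c2=0)
macro 3: S0 reads c1=0 → after 1×micro: 2; S1 reads c0=2 → after 2×micro: 0; S2 reads c0=2 → after 3×micro: 1 ⇒ (c0=2, c1=0, c2=1)
macro 4: S0 reads c1=0 → after 1×micro: 2; S1 reads c0=2 → after 2×micro: 0; S2 reads c0=2 → after 3×micro: 0 ⇒ (c0=2, c1=0, c2=0)
macro 5: S0 reads c1=0 → after 1×micro: 2; S1 reads c0=2 → after 2×micro: 0; S2 reads c0=2 → after 3×micro: 1 ⇒ (c0=2, c1=0, c2=1)
macro 6: S0 reads c1=0 → after 1×micro: 2; S1 reads c0=2 → after 2×micro: 0; S2 reads c0=2 → after 3×micro: 0 ⇒ (c0=2, c1=0, c2=0)

S0 state at macro-step 2 = 2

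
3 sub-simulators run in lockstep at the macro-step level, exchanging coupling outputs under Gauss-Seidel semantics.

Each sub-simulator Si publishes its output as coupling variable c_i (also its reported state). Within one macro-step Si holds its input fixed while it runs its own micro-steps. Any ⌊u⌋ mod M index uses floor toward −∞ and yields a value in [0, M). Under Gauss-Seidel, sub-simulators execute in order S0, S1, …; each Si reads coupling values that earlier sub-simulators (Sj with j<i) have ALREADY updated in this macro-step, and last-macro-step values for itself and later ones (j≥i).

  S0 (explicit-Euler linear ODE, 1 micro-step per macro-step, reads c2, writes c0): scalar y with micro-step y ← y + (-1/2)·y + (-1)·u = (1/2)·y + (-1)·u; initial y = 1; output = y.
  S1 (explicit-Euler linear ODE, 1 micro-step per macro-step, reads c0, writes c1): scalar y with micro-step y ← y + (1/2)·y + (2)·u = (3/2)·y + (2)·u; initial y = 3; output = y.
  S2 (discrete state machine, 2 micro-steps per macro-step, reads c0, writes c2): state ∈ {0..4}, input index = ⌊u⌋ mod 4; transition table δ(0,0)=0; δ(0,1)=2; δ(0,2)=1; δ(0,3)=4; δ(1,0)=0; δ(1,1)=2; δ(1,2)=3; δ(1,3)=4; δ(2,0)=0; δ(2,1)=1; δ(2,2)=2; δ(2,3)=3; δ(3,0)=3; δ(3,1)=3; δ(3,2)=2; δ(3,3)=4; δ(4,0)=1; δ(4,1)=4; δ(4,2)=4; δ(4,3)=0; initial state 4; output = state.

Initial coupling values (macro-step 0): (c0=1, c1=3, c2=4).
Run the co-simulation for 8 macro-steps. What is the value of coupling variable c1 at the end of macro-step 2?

c1 at macro-step 2 = -29/4

macro 1: S0 reads c2=4 → after 1×micro: -7/2; S1 reads c0=-7/2 → after 1×micro: -5/2; S2 reads c0=-7/2 → after 2×micro: 0 ⇒ (c0=-7/2, c1=-5/2, c2=0)
macro 2: S0 reads c2=0 → after 1×micro: -7/4; S1 reads c0=-7/4 → after 1×micro: -29/4; S2 reads c0=-7/4 → after 2×micro: 3 ⇒ (c0=-7/4, c1=-29/4, c2=3)
macro 3: S0 reads c2=3 → after 1×micro: -31/8; S1 reads c0=-31/8 → after 1×micro: -149/8; S2 reads c0=-31/8 → after 2×micro: 3 ⇒ (c0=-31/8, c1=-149/8, c2=3)
macro 4: S0 reads c2=3 → after 1×micro: -79/16; S1 reads c0=-79/16 → after 1×micro: -605/16; S2 reads c0=-79/16 → after 2×micro: 0 ⇒ (c0=-79/16, c1=-605/16, c2=0)
macro 5: S0 reads c2=0 → after 1×micro: -79/32; S1 reads c0=-79/32 → after 1×micro: -1973/32; S2 reads c0=-79/32 → after 2×micro: 1 ⇒ (c0=-79/32, c1=-1973/32, c2=1)
macro 6: S0 reads c2=1 → after 1×micro: -143/64; S1 reads c0=-143/64 → after 1×micro: -6205/64; S2 reads c0=-143/64 → after 2×micro: 1 ⇒ (c0=-143/64, c1=-6205/64, c2=1)
macro 7: S0 reads c2=1 → after 1×micro: -271/128; S1 reads c0=-271/128 → after 1×micro: -19157/128; S2 reads c0=-271/128 → after 2×micro: 1 ⇒ (c0=-271/128, c1=-19157/128, c2=1)
macro 8: S0 reads c2=1 → after 1×micro: -527/256; S1 reads c0=-527/256 → after 1×micro: -58525/256; S2 reads c0=-527/256 → after 2×micro: 1 ⇒ (c0=-527/256, c1=-58525/256, c2=1)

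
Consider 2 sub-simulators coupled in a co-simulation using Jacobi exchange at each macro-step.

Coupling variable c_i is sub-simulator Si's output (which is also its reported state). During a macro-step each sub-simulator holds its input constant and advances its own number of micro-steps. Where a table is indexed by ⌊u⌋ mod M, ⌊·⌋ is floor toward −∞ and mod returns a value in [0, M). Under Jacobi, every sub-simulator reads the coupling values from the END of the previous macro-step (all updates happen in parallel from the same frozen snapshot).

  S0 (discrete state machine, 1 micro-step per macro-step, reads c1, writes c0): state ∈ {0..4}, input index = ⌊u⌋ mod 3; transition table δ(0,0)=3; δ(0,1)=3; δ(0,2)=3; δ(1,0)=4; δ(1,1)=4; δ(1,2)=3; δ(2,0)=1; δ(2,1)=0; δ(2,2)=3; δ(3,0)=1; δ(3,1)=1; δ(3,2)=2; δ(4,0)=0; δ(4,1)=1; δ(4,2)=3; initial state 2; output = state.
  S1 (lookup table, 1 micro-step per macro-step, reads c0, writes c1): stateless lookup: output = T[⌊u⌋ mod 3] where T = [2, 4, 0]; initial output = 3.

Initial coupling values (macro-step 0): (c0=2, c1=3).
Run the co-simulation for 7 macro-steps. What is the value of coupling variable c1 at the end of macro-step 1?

c1 at macro-step 1 = 0

macro 1: S0 reads c1=3 → after 1×micro: 1; S1 reads c0=2 → after 1×micro: 0 ⇒ (c0=1, c1=0)
macro 2: S0 reads c1=0 → after 1×micro: 4; S1 reads c0=1 → after 1×micro: 4 ⇒ (c0=4, c1=4)
macro 3: S0 reads c1=4 → after 1×micro: 1; S1 reads c0=4 → after 1×micro: 4 ⇒ (c0=1, c1=4)
macro 4: S0 reads c1=4 → after 1×micro: 4; S1 reads c0=1 → after 1×micro: 4 ⇒ (c0=4, c1=4)
macro 5: S0 reads c1=4 → after 1×micro: 1; S1 reads c0=4 → after 1×micro: 4 ⇒ (c0=1, c1=4)
macro 6: S0 reads c1=4 → after 1×micro: 4; S1 reads c0=1 → after 1×micro: 4 ⇒ (c0=4, c1=4)
macro 7: S0 reads c1=4 → after 1×micro: 1; S1 reads c0=4 → after 1×micro: 4 ⇒ (c0=1, c1=4)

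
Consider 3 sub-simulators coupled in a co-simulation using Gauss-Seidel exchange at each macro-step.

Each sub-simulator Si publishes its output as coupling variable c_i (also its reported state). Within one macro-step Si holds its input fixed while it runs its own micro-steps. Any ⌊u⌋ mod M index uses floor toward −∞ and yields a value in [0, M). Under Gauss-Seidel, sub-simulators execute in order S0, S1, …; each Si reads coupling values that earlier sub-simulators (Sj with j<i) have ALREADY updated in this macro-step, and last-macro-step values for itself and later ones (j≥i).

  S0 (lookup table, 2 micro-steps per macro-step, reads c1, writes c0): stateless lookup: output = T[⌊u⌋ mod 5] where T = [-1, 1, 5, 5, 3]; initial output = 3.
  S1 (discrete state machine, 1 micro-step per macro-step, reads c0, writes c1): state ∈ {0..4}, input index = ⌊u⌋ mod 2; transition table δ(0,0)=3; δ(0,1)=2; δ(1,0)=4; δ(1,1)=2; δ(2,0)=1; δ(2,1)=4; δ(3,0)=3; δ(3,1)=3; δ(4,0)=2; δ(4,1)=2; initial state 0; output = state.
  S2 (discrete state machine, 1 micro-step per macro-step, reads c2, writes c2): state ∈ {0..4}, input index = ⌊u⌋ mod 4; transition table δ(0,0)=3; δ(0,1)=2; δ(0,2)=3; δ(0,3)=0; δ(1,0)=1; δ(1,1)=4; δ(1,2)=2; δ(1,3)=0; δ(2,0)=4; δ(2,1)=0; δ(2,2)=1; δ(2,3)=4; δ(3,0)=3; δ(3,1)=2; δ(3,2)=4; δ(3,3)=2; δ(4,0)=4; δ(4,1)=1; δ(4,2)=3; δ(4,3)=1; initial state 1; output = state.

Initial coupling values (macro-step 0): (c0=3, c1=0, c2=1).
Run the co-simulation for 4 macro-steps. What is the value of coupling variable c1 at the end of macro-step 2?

c1 at macro-step 2 = 4

macro 1: S0 reads c1=0 → after 2×micro: -1; S1 reads c0=-1 → after 1×micro: 2; S2 reads c2=1 → after 1×micro: 4 ⇒ (c0=-1, c1=2, c2=4)
macro 2: S0 reads c1=2 → after 2×micro: 5; S1 reads c0=5 → after 1×micro: 4; S2 reads c2=4 → after 1×micro: 4 ⇒ (c0=5, c1=4, c2=4)
macro 3: S0 reads c1=4 → after 2×micro: 3; S1 reads c0=3 → after 1×micro: 2; S2 reads c2=4 → after 1×micro: 4 ⇒ (c0=3, c1=2, c2=4)
macro 4: S0 reads c1=2 → after 2×micro: 5; S1 reads c0=5 → after 1×micro: 4; S2 reads c2=4 → after 1×micro: 4 ⇒ (c0=5, c1=4, c2=4)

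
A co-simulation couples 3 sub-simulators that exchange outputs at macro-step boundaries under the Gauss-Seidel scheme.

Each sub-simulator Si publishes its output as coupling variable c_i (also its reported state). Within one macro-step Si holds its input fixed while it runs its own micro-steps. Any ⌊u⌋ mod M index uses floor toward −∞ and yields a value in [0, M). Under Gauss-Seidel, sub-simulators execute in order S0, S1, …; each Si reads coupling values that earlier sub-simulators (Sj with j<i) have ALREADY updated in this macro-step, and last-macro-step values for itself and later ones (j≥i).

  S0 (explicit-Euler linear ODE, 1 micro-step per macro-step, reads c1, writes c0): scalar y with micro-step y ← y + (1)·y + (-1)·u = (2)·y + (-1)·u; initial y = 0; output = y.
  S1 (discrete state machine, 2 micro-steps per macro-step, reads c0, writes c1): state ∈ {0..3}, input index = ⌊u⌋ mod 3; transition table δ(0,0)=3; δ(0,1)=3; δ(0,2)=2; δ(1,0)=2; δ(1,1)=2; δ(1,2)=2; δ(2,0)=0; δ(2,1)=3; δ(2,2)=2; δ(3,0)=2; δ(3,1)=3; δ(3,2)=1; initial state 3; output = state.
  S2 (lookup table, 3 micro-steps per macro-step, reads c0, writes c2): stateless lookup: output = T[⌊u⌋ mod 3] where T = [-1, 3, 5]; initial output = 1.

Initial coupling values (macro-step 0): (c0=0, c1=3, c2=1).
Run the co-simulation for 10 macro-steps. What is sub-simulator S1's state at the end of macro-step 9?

S1 state at macro-step 9 = 2

macro 1: S0 reads c1=3 → after 1×micro: -3; S1 reads c0=-3 → after 2×micro: 0; S2 reads c0=-3 → after 3×micro: -1 ⇒ (c0=-3, c1=0, c2=-1)
macro 2: S0 reads c1=0 → after 1×micro: -6; S1 reads c0=-6 → after 2×micro: 2; S2 reads c0=-6 → after 3×micro: -1 ⇒ (c0=-6, c1=2, c2=-1)
macro 3: S0 reads c1=2 → after 1×micro: -14; S1 reads c0=-14 → after 2×micro: 3; S2 reads c0=-14 → after 3×micro: 3 ⇒ (c0=-14, c1=3, c2=3)
macro 4: S0 reads c1=3 → after 1×micro: -31; S1 reads c0=-31 → after 2×micro: 2; S2 reads c0=-31 → after 3×micro: 5 ⇒ (c0=-31, c1=2, c2=5)
macro 5: S0 reads c1=2 → after 1×micro: -64; S1 reads c0=-64 → after 2×micro: 2; S2 reads c0=-64 → after 3×micro: 5 ⇒ (c0=-64, c1=2, c2=5)
macro 6: S0 reads c1=2 → after 1×micro: -130; S1 reads c0=-130 → after 2×micro: 2; S2 reads c0=-130 → after 3×micro: 5 ⇒ (c0=-130, c1=2, c2=5)
macro 7: S0 reads c1=2 → after 1×micro: -262; S1 reads c0=-262 → after 2×micro: 2; S2 reads c0=-262 → after 3×micro: 5 ⇒ (c0=-262, c1=2, c2=5)
macro 8: S0 reads c1=2 → after 1×micro: -526; S1 reads c0=-526 → after 2×micro: 2; S2 reads c0=-526 → after 3×micro: 5 ⇒ (c0=-526, c1=2, c2=5)
macro 9: S0 reads c1=2 → after 1×micro: -1054; S1 reads c0=-1054 → after 2×micro: 2; S2 reads c0=-1054 → after 3×micro: 5 ⇒ (c0=-1054, c1=2, c2=5)
macro 10: S0 reads c1=2 → after 1×micro: -2110; S1 reads c0=-2110 → after 2×micro: 2; S2 reads c0=-2110 → after 3×micro: 5 ⇒ (c0=-2110, c1=2, c2=5)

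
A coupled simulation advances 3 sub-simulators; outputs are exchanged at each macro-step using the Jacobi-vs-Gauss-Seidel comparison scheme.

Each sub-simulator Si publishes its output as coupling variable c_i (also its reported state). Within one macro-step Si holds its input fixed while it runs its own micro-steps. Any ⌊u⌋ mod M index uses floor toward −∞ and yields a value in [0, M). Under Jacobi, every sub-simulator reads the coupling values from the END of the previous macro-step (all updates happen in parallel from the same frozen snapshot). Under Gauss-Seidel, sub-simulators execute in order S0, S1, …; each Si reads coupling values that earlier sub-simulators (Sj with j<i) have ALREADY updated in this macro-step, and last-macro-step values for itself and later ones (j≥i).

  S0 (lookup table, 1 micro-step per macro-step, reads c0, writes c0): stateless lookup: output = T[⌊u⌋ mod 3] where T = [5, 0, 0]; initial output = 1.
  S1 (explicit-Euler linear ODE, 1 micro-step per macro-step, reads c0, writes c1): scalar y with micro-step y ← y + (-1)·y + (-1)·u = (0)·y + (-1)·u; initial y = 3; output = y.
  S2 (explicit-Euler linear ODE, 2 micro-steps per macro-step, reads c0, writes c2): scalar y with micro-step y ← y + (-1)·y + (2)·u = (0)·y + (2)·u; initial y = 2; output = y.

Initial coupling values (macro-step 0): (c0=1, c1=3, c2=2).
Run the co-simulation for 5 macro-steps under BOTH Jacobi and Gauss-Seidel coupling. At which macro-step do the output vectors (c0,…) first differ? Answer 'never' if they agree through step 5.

[Jacobi] macro 1: S0 reads c0=1 → after 1×micro: 0; S1 reads c0=1 → after 1×micro: -1; S2 reads c0=1 → after 2×micro: 2 ⇒ (c0=0, c1=-1, c2=2)
[Jacobi] macro 2: S0 reads c0=0 → after 1×micro: 5; S1 reads c0=0 → after 1×micro: 0; S2 reads c0=0 → after 2×micro: 0 ⇒ (c0=5, c1=0, c2=0)
[Jacobi] macro 3: S0 reads c0=5 → after 1×micro: 0; S1 reads c0=5 → after 1×micro: -5; S2 reads c0=5 → after 2×micro: 10 ⇒ (c0=0, c1=-5, c2=10)
[Jacobi] macro 4: S0 reads c0=0 → after 1×micro: 5; S1 reads c0=0 → after 1×micro: 0; S2 reads c0=0 → after 2×micro: 0 ⇒ (c0=5, c1=0, c2=0)
[Jacobi] macro 5: S0 reads c0=5 → after 1×micro: 0; S1 reads c0=5 → after 1×micro: -5; S2 reads c0=5 → after 2×micro: 10 ⇒ (c0=0, c1=-5, c2=10)
[Gauss-Seidel] macro 1: S0 reads c0=1 → after 1×micro: 0; S1 reads c0=0 → after 1×micro: 0; S2 reads c0=0 → after 2×micro: 0 ⇒ (c0=0, c1=0, c2=0)
[Gauss-Seidel] macro 2: S0 reads c0=0 → after 1×micro: 5; S1 reads c0=5 → after 1×micro: -5; S2 reads c0=5 → after 2×micro: 10 ⇒ (c0=5, c1=-5, c2=10)
[Gauss-Seidel] macro 3: S0 reads c0=5 → after 1×micro: 0; S1 reads c0=0 → after 1×micro: 0; S2 reads c0=0 → after 2×micro: 0 ⇒ (c0=0, c1=0, c2=0)
[Gauss-Seidel] macro 4: S0 reads c0=0 → after 1×micro: 5; S1 reads c0=5 → after 1×micro: -5; S2 reads c0=5 → after 2×micro: 10 ⇒ (c0=5, c1=-5, c2=10)
[Gauss-Seidel] macro 5: S0 reads c0=5 → after 1×micro: 0; S1 reads c0=0 → after 1×micro: 0; S2 reads c0=0 → after 2×micro: 0 ⇒ (c0=0, c1=0, c2=0)

first divergence at macro-step: 1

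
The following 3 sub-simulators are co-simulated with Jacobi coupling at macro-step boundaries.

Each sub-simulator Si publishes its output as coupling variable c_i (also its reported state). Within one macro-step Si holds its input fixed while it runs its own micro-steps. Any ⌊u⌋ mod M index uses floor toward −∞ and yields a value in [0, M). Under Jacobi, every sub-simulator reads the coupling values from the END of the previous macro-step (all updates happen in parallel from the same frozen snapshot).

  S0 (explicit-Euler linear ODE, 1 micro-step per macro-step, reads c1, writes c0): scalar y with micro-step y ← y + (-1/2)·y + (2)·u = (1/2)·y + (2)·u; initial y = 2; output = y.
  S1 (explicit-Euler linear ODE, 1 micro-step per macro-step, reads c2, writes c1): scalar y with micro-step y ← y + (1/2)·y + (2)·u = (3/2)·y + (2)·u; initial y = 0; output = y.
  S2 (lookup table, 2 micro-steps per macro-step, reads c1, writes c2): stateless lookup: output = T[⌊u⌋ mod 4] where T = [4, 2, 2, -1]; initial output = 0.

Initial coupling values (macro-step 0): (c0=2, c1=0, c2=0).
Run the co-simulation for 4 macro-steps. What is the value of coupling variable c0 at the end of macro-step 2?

c0 at macro-step 2 = 1/2

macro 1: S0 reads c1=0 → after 1×micro: 1; S1 reads c2=0 → after 1×micro: 0; S2 reads c1=0 → after 2×micro: 4 ⇒ (c0=1, c1=0, c2=4)
macro 2: S0 reads c1=0 → after 1×micro: 1/2; S1 reads c2=4 → after 1×micro: 8; S2 reads c1=0 → after 2×micro: 4 ⇒ (c0=1/2, c1=8, c2=4)
macro 3: S0 reads c1=8 → after 1×micro: 65/4; S1 reads c2=4 → after 1×micro: 20; S2 reads c1=8 → after 2×micro: 4 ⇒ (c0=65/4, c1=20, c2=4)
macro 4: S0 reads c1=20 → after 1×micro: 385/8; S1 reads c2=4 → after 1×micro: 38; S2 reads c1=20 → after 2×micro: 4 ⇒ (c0=385/8, c1=38, c2=4)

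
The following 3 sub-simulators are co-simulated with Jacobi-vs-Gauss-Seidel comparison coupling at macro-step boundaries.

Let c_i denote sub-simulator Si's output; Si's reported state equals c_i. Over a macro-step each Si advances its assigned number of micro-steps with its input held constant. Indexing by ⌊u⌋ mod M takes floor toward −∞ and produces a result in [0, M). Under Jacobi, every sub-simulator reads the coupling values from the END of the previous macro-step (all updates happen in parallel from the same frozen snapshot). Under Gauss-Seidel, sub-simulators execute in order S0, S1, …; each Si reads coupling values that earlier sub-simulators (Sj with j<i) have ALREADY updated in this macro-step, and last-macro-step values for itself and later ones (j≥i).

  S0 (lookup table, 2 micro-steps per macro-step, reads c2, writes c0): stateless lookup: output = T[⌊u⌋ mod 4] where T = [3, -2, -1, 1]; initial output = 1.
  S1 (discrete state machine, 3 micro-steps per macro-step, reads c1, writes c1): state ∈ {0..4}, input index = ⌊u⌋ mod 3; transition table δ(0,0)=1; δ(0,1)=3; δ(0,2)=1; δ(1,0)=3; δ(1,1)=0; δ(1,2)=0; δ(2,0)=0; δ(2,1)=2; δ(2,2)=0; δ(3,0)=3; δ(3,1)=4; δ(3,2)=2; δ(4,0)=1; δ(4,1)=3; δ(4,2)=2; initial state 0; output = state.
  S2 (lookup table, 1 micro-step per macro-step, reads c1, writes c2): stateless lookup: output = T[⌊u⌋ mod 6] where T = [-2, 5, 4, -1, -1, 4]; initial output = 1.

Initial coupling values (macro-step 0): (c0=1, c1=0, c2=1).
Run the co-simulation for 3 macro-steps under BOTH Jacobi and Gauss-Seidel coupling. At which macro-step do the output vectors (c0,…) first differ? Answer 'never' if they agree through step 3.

first divergence at macro-step: 1

[Jacobi] macro 1: S0 reads c2=1 → after 2×micro: -2; S1 reads c1=0 → after 3×micro: 3; S2 reads c1=0 → after 1×micro: -2 ⇒ (c0=-2, c1=3, c2=-2)
[Jacobi] macro 2: S0 reads c2=-2 → after 2×micro: -1; S1 reads c1=3 → after 3×micro: 3; S2 reads c1=3 → after 1×micro: -1 ⇒ (c0=-1, c1=3, c2=-1)
[Jacobi] macro 3: S0 reads c2=-1 → after 2×micro: 1; S1 reads c1=3 → after 3×micro: 3; S2 reads c1=3 → after 1×micro: -1 ⇒ (c0=1, c1=3, c2=-1)
[Gauss-Seidel] macro 1: S0 reads c2=1 → after 2×micro: -2; S1 reads c1=0 → after 3×micro: 3; S2 reads c1=3 → after 1×micro: -1 ⇒ (c0=-2, c1=3, c2=-1)
[Gauss-Seidel] macro 2: S0 reads c2=-1 → after 2×micro: 1; S1 reads c1=3 → after 3×micro: 3; S2 reads c1=3 → after 1×micro: -1 ⇒ (c0=1, c1=3, c2=-1)
[Gauss-Seidel] macro 3: S0 reads c2=-1 → after 2×micro: 1; S1 reads c1=3 → after 3×micro: 3; S2 reads c1=3 → after 1×micro: -1 ⇒ (c0=1, c1=3, c2=-1)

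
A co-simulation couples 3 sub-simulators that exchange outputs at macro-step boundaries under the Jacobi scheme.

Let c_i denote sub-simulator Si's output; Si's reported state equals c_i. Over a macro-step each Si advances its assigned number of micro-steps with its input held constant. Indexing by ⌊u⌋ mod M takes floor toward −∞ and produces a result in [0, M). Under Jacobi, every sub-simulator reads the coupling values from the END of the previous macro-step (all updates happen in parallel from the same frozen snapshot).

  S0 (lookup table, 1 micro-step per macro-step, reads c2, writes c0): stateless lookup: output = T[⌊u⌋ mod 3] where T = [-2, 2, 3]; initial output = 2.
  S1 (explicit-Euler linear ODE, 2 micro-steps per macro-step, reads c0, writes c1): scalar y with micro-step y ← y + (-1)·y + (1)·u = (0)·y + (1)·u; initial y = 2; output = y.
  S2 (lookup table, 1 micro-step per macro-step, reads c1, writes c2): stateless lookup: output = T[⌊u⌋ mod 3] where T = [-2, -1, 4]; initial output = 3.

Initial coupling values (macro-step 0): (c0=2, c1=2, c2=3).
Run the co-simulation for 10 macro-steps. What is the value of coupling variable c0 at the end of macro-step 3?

macro 1: S0 reads c2=3 → after 1×micro: -2; S1 reads c0=2 → after 2×micro: 2; S2 reads c1=2 → after 1×micro: 4 ⇒ (c0=-2, c1=2, c2=4)
macro 2: S0 reads c2=4 → after 1×micro: 2; S1 reads c0=-2 → after 2×micro: -2; S2 reads c1=2 → after 1×micro: 4 ⇒ (c0=2, c1=-2, c2=4)
macro 3: S0 reads c2=4 → after 1×micro: 2; S1 reads c0=2 → after 2×micro: 2; S2 reads c1=-2 → after 1×micro: -1 ⇒ (c0=2, c1=2, c2=-1)
macro 4: S0 reads c2=-1 → after 1×micro: 3; S1 reads c0=2 → after 2×micro: 2; S2 reads c1=2 → after 1×micro: 4 ⇒ (c0=3, c1=2, c2=4)
macro 5: S0 reads c2=4 → after 1×micro: 2; S1 reads c0=3 → after 2×micro: 3; S2 reads c1=2 → after 1×micro: 4 ⇒ (c0=2, c1=3, c2=4)
macro 6: S0 reads c2=4 → after 1×micro: 2; S1 reads c0=2 → after 2×micro: 2; S2 reads c1=3 → after 1×micro: -2 ⇒ (c0=2, c1=2, c2=-2)
macro 7: S0 reads c2=-2 → after 1×micro: 2; S1 reads c0=2 → after 2×micro: 2; S2 reads c1=2 → after 1×micro: 4 ⇒ (c0=2, c1=2, c2=4)
macro 8: S0 reads c2=4 → after 1×micro: 2; S1 reads c0=2 → after 2×micro: 2; S2 reads c1=2 → after 1×micro: 4 ⇒ (c0=2, c1=2, c2=4)
macro 9: S0 reads c2=4 → after 1×micro: 2; S1 reads c0=2 → after 2×micro: 2; S2 reads c1=2 → after 1×micro: 4 ⇒ (c0=2, c1=2, c2=4)
macro 10: S0 reads c2=4 → after 1×micro: 2; S1 reads c0=2 → after 2×micro: 2; S2 reads c1=2 → after 1×micro: 4 ⇒ (c0=2, c1=2, c2=4)

c0 at macro-step 3 = 2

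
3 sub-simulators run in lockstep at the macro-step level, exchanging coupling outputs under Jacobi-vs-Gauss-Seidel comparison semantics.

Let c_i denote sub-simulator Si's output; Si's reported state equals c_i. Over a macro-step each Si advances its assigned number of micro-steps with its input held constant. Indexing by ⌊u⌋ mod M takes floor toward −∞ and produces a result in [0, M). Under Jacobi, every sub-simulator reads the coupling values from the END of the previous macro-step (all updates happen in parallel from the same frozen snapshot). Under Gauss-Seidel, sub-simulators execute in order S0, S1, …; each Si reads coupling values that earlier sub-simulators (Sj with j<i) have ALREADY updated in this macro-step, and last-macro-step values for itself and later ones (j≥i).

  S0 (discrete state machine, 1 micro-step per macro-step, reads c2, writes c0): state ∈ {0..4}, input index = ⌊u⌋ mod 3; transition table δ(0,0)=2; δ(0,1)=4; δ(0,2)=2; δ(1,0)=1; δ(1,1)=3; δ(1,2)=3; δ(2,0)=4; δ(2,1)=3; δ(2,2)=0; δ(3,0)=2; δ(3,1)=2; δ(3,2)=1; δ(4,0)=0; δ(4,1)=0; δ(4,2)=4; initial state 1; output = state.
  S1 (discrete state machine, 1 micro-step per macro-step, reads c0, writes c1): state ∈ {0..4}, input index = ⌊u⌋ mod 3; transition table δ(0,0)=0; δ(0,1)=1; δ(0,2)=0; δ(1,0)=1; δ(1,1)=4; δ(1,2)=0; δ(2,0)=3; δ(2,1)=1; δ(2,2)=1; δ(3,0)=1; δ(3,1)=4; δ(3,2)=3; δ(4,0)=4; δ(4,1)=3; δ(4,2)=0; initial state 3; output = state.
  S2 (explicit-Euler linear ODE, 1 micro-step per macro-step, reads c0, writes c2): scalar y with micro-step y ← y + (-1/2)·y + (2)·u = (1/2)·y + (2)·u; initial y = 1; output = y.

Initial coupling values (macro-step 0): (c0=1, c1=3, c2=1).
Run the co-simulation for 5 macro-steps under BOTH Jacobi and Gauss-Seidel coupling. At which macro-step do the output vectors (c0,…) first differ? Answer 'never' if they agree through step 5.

first divergence at macro-step: 1

[Jacobi] macro 1: S0 reads c2=1 → after 1×micro: 3; S1 reads c0=1 → after 1×micro: 4; S2 reads c0=1 → after 1×micro: 5/2 ⇒ (c0=3, c1=4, c2=5/2)
[Jacobi] macro 2: S0 reads c2=5/2 → after 1×micro: 1; S1 reads c0=3 → after 1×micro: 4; S2 reads c0=3 → after 1×micro: 29/4 ⇒ (c0=1, c1=4, c2=29/4)
[Jacobi] macro 3: S0 reads c2=29/4 → after 1×micro: 3; S1 reads c0=1 → after 1×micro: 3; S2 reads c0=1 → after 1×micro: 45/8 ⇒ (c0=3, c1=3, c2=45/8)
[Jacobi] macro 4: S0 reads c2=45/8 → after 1×micro: 1; S1 reads c0=3 → after 1×micro: 1; S2 reads c0=3 → after 1×micro: 141/16 ⇒ (c0=1, c1=1, c2=141/16)
[Jacobi] macro 5: S0 reads c2=141/16 → after 1×micro: 3; S1 reads c0=1 → after 1×micro: 4; S2 reads c0=1 → after 1×micro: 205/32 ⇒ (c0=3, c1=4, c2=205/32)
[Gauss-Seidel] macro 1: S0 reads c2=1 → after 1×micro: 3; S1 reads c0=3 → after 1×micro: 1; S2 reads c0=3 → after 1×micro: 13/2 ⇒ (c0=3, c1=1, c2=13/2)
[Gauss-Seidel] macro 2: S0 reads c2=13/2 → after 1×micro: 2; S1 reads c0=2 → after 1×micro: 0; S2 reads c0=2 → after 1×micro: 29/4 ⇒ (c0=2, c1=0, c2=29/4)
[Gauss-Seidel] macro 3: S0 reads c2=29/4 → after 1×micro: 3; S1 reads c0=3 → after 1×micro: 0; S2 reads c0=3 → after 1×micro: 77/8 ⇒ (c0=3, c1=0, c2=77/8)
[Gauss-Seidel] macro 4: S0 reads c2=77/8 → after 1×micro: 2; S1 reads c0=2 → after 1×micro: 0; S2 reads c0=2 → after 1×micro: 141/16 ⇒ (c0=2, c1=0, c2=141/16)
[Gauss-Seidel] macro 5: S0 reads c2=141/16 → after 1×micro: 0; S1 reads c0=0 → after 1×micro: 0; S2 reads c0=0 → after 1×micro: 141/32 ⇒ (c0=0, c1=0, c2=141/32)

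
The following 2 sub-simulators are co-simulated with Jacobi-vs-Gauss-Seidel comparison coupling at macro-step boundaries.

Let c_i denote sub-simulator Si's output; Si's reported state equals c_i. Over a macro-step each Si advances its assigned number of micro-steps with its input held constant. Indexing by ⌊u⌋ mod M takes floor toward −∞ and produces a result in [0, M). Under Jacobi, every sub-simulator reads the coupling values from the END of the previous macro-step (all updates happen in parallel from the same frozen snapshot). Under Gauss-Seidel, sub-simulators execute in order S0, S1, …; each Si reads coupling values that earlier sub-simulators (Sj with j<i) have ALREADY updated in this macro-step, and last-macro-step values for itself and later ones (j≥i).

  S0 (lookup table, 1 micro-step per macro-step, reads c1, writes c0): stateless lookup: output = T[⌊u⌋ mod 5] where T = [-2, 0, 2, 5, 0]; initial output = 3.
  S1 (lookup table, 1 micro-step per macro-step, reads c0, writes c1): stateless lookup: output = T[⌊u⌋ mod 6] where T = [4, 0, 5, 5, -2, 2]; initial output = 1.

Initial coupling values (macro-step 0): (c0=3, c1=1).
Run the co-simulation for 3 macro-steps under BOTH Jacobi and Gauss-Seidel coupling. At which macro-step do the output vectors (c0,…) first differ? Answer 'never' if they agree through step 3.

[Jacobi] macro 1: S0 reads c1=1 → after 1×micro: 0; S1 reads c0=3 → after 1×micro: 5 ⇒ (c0=0, c1=5)
[Jacobi] macro 2: S0 reads c1=5 → after 1×micro: -2; S1 reads c0=0 → after 1×micro: 4 ⇒ (c0=-2, c1=4)
[Jacobi] macro 3: S0 reads c1=4 → after 1×micro: 0; S1 reads c0=-2 → after 1×micro: -2 ⇒ (c0=0, c1=-2)
[Gauss-Seidel] macro 1: S0 reads c1=1 → after 1×micro: 0; S1 reads c0=0 → after 1×micro: 4 ⇒ (c0=0, c1=4)
[Gauss-Seidel] macro 2: S0 reads c1=4 → after 1×micro: 0; S1 reads c0=0 → after 1×micro: 4 ⇒ (c0=0, c1=4)
[Gauss-Seidel] macro 3: S0 reads c1=4 → after 1×micro: 0; S1 reads c0=0 → after 1×micro: 4 ⇒ (c0=0, c1=4)

first divergence at macro-step: 1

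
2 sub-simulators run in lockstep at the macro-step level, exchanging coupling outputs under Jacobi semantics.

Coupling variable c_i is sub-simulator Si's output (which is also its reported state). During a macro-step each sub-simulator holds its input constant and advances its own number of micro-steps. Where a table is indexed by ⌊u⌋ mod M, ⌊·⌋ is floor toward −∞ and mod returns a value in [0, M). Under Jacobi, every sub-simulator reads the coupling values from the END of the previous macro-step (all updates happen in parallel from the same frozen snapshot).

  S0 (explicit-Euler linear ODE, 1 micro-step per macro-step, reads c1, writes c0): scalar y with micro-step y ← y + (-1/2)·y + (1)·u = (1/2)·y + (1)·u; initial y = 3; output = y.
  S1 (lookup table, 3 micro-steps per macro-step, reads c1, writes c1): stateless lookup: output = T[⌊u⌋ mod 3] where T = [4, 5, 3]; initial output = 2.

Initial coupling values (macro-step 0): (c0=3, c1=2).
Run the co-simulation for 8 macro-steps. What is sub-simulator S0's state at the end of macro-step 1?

S0 state at macro-step 1 = 7/2

macro 1: S0 reads c1=2 → after 1×micro: 7/2; S1 reads c1=2 → after 3×micro: 3 ⇒ (c0=7/2, c1=3)
macro 2: S0 reads c1=3 → after 1×micro: 19/4; S1 reads c1=3 → after 3×micro: 4 ⇒ (c0=19/4, c1=4)
macro 3: S0 reads c1=4 → after 1×micro: 51/8; S1 reads c1=4 → after 3×micro: 5 ⇒ (c0=51/8, c1=5)
macro 4: S0 reads c1=5 → after 1×micro: 131/16; S1 reads c1=5 → after 3×micro: 3 ⇒ (c0=131/16, c1=3)
macro 5: S0 reads c1=3 → after 1×micro: 227/32; S1 reads c1=3 → after 3×micro: 4 ⇒ (c0=227/32, c1=4)
macro 6: S0 reads c1=4 → after 1×micro: 483/64; S1 reads c1=4 → after 3×micro: 5 ⇒ (c0=483/64, c1=5)
macro 7: S0 reads c1=5 → after 1×micro: 1123/128; S1 reads c1=5 → after 3×micro: 3 ⇒ (c0=1123/128, c1=3)
macro 8: S0 reads c1=3 → after 1×micro: 1891/256; S1 reads c1=3 → after 3×micro: 4 ⇒ (c0=1891/256, c1=4)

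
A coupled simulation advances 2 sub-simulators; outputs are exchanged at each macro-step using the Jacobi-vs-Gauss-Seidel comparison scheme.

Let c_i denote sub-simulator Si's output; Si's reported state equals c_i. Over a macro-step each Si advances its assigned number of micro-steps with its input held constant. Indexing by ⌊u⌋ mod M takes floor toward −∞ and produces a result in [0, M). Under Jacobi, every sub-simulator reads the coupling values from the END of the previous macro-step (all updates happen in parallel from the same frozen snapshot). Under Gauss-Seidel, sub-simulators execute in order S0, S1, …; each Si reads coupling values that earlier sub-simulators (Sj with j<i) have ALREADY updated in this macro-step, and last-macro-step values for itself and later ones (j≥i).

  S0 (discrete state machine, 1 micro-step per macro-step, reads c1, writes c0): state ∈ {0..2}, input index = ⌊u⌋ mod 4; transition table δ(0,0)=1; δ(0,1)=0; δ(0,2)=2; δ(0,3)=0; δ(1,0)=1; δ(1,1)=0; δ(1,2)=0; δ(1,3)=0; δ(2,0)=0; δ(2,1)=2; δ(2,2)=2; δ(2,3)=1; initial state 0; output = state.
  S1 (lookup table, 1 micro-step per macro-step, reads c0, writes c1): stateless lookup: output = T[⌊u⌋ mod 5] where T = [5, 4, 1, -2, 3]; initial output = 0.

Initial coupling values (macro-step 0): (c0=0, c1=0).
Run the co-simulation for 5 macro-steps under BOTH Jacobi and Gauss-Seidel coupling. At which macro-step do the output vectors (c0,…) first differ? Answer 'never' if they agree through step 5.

[Jacobi] macro 1: S0 reads c1=0 → after 1×micro: 1; S1 reads c0=0 → after 1×micro: 5 ⇒ (c0=1, c1=5)
[Jacobi] macro 2: S0 reads c1=5 → after 1×micro: 0; S1 reads c0=1 → after 1×micro: 4 ⇒ (c0=0, c1=4)
[Jacobi] macro 3: S0 reads c1=4 → after 1×micro: 1; S1 reads c0=0 → after 1×micro: 5 ⇒ (c0=1, c1=5)
[Jacobi] macro 4: S0 reads c1=5 → after 1×micro: 0; S1 reads c0=1 → after 1×micro: 4 ⇒ (c0=0, c1=4)
[Jacobi] macro 5: S0 reads c1=4 → after 1×micro: 1; S1 reads c0=0 → after 1×micro: 5 ⇒ (c0=1, c1=5)
[Gauss-Seidel] macro 1: S0 reads c1=0 → after 1×micro: 1; S1 reads c0=1 → after 1×micro: 4 ⇒ (c0=1, c1=4)
[Gauss-Seidel] macro 2: S0 reads c1=4 → after 1×micro: 1; S1 reads c0=1 → after 1×micro: 4 ⇒ (c0=1, c1=4)
[Gauss-Seidel] macro 3: S0 reads c1=4 → after 1×micro: 1; S1 reads c0=1 → after 1×micro: 4 ⇒ (c0=1, c1=4)
[Gauss-Seidel] macro 4: S0 reads c1=4 → after 1×micro: 1; S1 reads c0=1 → after 1×micro: 4 ⇒ (c0=1, c1=4)
[Gauss-Seidel] macro 5: S0 reads c1=4 → after 1×micro: 1; S1 reads c0=1 → after 1×micro: 4 ⇒ (c0=1, c1=4)

first divergence at macro-step: 1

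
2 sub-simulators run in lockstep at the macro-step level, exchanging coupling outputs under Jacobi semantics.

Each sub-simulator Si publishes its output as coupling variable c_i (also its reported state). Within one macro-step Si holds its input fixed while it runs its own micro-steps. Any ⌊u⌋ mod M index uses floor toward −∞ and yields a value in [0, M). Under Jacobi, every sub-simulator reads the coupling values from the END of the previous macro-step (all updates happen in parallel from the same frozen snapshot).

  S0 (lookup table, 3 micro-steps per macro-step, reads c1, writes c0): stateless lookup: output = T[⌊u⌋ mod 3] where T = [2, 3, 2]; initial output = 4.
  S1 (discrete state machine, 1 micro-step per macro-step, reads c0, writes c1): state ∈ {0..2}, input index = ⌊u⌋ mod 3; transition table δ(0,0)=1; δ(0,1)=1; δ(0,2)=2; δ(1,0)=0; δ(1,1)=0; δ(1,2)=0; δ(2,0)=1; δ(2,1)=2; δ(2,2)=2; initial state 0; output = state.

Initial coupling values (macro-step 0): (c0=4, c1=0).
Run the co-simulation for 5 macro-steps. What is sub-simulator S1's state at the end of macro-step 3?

macro 1: S0 reads c1=0 → after 3×micro: 2; S1 reads c0=4 → after 1×micro: 1 ⇒ (c0=2, c1=1)
macro 2: S0 reads c1=1 → after 3×micro: 3; S1 reads c0=2 → after 1×micro: 0 ⇒ (c0=3, c1=0)
macro 3: S0 reads c1=0 → after 3×micro: 2; S1 reads c0=3 → after 1×micro: 1 ⇒ (c0=2, c1=1)
macro 4: S0 reads c1=1 → after 3×micro: 3; S1 reads c0=2 → after 1×micro: 0 ⇒ (c0=3, c1=0)
macro 5: S0 reads c1=0 → after 3×micro: 2; S1 reads c0=3 → after 1×micro: 1 ⇒ (c0=2, c1=1)

S1 state at macro-step 3 = 1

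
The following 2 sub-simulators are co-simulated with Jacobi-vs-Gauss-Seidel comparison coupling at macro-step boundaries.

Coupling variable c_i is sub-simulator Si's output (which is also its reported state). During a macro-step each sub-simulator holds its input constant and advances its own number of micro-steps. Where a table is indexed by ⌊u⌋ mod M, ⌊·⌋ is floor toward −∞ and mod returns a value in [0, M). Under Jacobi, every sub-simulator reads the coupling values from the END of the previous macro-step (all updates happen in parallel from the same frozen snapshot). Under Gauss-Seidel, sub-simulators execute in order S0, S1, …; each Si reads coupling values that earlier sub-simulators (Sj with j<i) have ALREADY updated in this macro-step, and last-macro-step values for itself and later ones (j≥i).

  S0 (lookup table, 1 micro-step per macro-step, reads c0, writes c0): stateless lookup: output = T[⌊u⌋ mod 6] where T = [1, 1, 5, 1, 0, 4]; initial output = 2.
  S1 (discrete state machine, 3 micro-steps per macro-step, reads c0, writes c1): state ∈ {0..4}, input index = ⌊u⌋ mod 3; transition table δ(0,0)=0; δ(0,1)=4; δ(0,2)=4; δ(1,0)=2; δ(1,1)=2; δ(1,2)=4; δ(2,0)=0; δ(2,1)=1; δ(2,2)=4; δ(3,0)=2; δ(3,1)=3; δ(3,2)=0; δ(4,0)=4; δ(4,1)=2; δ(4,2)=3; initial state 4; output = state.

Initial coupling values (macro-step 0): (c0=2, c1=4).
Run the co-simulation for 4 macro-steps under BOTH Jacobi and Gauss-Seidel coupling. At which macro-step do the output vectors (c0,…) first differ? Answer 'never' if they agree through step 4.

first divergence at macro-step: 2

[Jacobi] macro 1: S0 reads c0=2 → after 1×micro: 5; S1 reads c0=2 → after 3×micro: 4 ⇒ (c0=5, c1=4)
[Jacobi] macro 2: S0 reads c0=5 → after 1×micro: 4; S1 reads c0=5 → after 3×micro: 4 ⇒ (c0=4, c1=4)
[Jacobi] macro 3: S0 reads c0=4 → after 1×micro: 0; S1 reads c0=4 → after 3×micro: 2 ⇒ (c0=0, c1=2)
[Jacobi] macro 4: S0 reads c0=0 → after 1×micro: 1; S1 reads c0=0 → after 3×micro: 0 ⇒ (c0=1, c1=0)
[Gauss-Seidel] macro 1: S0 reads c0=2 → after 1×micro: 5; S1 reads c0=5 → after 3×micro: 4 ⇒ (c0=5, c1=4)
[Gauss-Seidel] macro 2: S0 reads c0=5 → after 1×micro: 4; S1 reads c0=4 → after 3×micro: 2 ⇒ (c0=4, c1=2)
[Gauss-Seidel] macro 3: S0 reads c0=4 → after 1×micro: 0; S1 reads c0=0 → after 3×micro: 0 ⇒ (c0=0, c1=0)
[Gauss-Seidel] macro 4: S0 reads c0=0 → after 1×micro: 1; S1 reads c0=1 → after 3×micro: 1 ⇒ (c0=1, c1=1)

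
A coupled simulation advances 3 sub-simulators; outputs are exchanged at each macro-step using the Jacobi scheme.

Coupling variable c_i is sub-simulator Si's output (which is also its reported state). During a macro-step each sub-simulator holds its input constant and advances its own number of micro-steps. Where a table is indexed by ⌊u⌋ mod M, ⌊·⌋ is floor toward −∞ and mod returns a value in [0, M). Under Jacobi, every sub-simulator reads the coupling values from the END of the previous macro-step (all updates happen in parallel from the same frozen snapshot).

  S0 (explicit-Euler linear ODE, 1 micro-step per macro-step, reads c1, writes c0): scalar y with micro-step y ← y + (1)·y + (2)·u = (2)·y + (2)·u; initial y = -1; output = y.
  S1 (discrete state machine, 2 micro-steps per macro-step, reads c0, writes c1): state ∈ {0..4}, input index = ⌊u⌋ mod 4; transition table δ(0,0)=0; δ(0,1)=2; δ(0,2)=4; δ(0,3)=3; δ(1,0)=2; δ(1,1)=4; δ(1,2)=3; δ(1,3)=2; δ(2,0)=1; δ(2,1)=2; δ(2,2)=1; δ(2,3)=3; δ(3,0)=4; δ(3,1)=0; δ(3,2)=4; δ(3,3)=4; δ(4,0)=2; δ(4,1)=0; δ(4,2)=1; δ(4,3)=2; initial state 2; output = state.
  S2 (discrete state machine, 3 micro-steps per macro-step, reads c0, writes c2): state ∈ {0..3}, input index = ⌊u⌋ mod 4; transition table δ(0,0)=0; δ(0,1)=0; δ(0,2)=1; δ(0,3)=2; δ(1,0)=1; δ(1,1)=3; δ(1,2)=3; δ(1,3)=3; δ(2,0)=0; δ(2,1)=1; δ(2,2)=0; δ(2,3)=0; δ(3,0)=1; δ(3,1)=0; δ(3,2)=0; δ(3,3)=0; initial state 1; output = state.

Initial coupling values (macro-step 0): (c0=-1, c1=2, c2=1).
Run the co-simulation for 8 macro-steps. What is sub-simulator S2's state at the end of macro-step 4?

S2 state at macro-step 4 = 1

macro 1: S0 reads c1=2 → after 1×micro: 2; S1 reads c0=-1 → after 2×micro: 4; S2 reads c0=-1 → after 3×micro: 2 ⇒ (c0=2, c1=4, c2=2)
macro 2: S0 reads c1=4 → after 1×micro: 12; S1 reads c0=2 → after 2×micro: 3; S2 reads c0=2 → after 3×micro: 3 ⇒ (c0=12, c1=3, c2=3)
macro 3: S0 reads c1=3 → after 1×micro: 30; S1 reads c0=12 → after 2×micro: 2; S2 reads c0=12 → after 3×micro: 1 ⇒ (c0=30, c1=2, c2=1)
macro 4: S0 reads c1=2 → after 1×micro: 64; S1 reads c0=30 → after 2×micro: 3; S2 reads c0=30 → after 3×micro: 1 ⇒ (c0=64, c1=3, c2=1)
macro 5: S0 reads c1=3 → after 1×micro: 134; S1 reads c0=64 → after 2×micro: 2; S2 reads c0=64 → after 3×micro: 1 ⇒ (c0=134, c1=2, c2=1)
macro 6: S0 reads c1=2 → after 1×micro: 272; S1 reads c0=134 → after 2×micro: 3; S2 reads c0=134 → after 3×micro: 1 ⇒ (c0=272, c1=3, c2=1)
macro 7: S0 reads c1=3 → after 1×micro: 550; S1 reads c0=272 → after 2×micro: 2; S2 reads c0=272 → after 3×micro: 1 ⇒ (c0=550, c1=2, c2=1)
macro 8: S0 reads c1=2 → after 1×micro: 1104; S1 reads c0=550 → after 2×micro: 3; S2 reads c0=550 → after 3×micro: 1 ⇒ (c0=1104, c1=3, c2=1)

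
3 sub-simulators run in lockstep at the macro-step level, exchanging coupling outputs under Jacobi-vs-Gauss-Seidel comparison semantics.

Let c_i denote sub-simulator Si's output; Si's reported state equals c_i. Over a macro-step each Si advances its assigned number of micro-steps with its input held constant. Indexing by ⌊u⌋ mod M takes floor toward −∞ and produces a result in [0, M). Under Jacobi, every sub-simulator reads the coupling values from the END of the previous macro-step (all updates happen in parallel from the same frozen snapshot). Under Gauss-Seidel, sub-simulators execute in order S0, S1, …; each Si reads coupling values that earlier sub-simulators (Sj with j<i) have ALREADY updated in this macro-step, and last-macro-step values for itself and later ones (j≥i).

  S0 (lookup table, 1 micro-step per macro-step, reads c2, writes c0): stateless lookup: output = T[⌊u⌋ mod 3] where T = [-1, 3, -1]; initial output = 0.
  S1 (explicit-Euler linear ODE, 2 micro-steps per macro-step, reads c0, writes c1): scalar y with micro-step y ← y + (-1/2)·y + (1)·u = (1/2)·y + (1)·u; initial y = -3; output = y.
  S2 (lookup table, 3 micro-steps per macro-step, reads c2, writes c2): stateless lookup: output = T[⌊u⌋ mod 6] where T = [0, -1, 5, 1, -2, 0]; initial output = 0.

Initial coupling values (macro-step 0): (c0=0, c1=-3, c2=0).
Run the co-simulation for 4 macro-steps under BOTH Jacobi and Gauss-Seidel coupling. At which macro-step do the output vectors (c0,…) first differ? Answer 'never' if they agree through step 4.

first divergence at macro-step: 1

[Jacobi] macro 1: S0 reads c2=0 → after 1×micro: -1; S1 reads c0=0 → after 2×micro: -3/4; S2 reads c2=0 → after 3×micro: 0 ⇒ (c0=-1, c1=-3/4, c2=0)
[Jacobi] macro 2: S0 reads c2=0 → after 1×micro: -1; S1 reads c0=-1 → after 2×micro: -27/16; S2 reads c2=0 → after 3×micro: 0 ⇒ (c0=-1, c1=-27/16, c2=0)
[Jacobi] macro 3: S0 reads c2=0 → after 1×micro: -1; S1 reads c0=-1 → after 2×micro: -123/64; S2 reads c2=0 → after 3×micro: 0 ⇒ (c0=-1, c1=-123/64, c2=0)
[Jacobi] macro 4: S0 reads c2=0 → after 1×micro: -1; S1 reads c0=-1 → after 2×micro: -507/256; S2 reads c2=0 → after 3×micro: 0 ⇒ (c0=-1, c1=-507/256, c2=0)
[Gauss-Seidel] macro 1: S0 reads c2=0 → after 1×micro: -1; S1 reads c0=-1 → after 2×micro: -9/4; S2 reads c2=0 → after 3×micro: 0 ⇒ (c0=-1, c1=-9/4, c2=0)
[Gauss-Seidel] macro 2: S0 reads c2=0 → after 1×micro: -1; S1 reads c0=-1 → after 2×micro: -33/16; S2 reads c2=0 → after 3×micro: 0 ⇒ (c0=-1, c1=-33/16, c2=0)
[Gauss-Seidel] macro 3: S0 reads c2=0 → after 1×micro: -1; S1 reads c0=-1 → after 2×micro: -129/64; S2 reads c2=0 → after 3×micro: 0 ⇒ (c0=-1, c1=-129/64, c2=0)
[Gauss-Seidel] macro 4: S0 reads c2=0 → after 1×micro: -1; S1 reads c0=-1 → after 2×micro: -513/256; S2 reads c2=0 → after 3×micro: 0 ⇒ (c0=-1, c1=-513/256, c2=0)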